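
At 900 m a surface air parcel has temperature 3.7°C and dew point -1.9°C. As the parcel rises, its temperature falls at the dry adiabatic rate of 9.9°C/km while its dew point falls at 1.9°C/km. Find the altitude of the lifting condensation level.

1600 m

T and T_d converge at 9.9 − 1.9 = 8°C per km
Height above start = (3.7 − (-1.9)) / 8 = 0.7 km
LCL altitude = 900 m + 700 m = 1600 m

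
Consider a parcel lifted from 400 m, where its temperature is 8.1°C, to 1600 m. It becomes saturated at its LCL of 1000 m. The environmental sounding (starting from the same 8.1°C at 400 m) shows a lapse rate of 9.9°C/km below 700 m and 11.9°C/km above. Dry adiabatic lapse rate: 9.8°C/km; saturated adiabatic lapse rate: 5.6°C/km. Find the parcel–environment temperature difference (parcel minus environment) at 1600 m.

Parcel:
  400 → 1000 m (dry, 9.8°C/km): ΔT = -9.8 × 0.6 = -5.88°C → T = 2.22°C
  1000 → 1600 m (saturated, 5.6°C/km): ΔT = -5.6 × 0.6 = -3.36°C → T = -1.14°C
Environment:
  400 → 700 m (environment, lower layer, 9.9°C/km): ΔT = -9.9 × 0.3 = -2.97°C → T = 5.13°C
  700 → 1600 m (environment, upper layer, 11.9°C/km): ΔT = -11.9 × 0.9 = -10.71°C → T = -5.58°C
T_parcel − T_env = -1.14 − (-5.58) = +4.44°C

+4.44°C (parcel warmer than environment)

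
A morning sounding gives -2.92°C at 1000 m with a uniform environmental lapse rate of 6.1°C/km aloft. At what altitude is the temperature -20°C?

Height above start = (-2.92 − (-20)) / 6.1 = 2.8 km
Altitude = 1000 m + 2800 m = 3800 m

3800 m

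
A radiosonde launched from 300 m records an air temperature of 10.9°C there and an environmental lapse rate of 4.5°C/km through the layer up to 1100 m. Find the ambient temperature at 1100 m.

7.3°C

From 300 m to 1100 m (environmental): cools by 4.5 × 0.8 = 3.6°C, giving 7.3°C.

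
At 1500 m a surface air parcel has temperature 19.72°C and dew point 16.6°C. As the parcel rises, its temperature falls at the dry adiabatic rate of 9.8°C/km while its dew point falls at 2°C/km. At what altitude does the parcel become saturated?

1900 m

T and T_d converge at 9.8 − 2 = 7.8°C per km
Height above start = (19.72 − 16.6) / 7.8 = 0.4 km
LCL altitude = 1500 m + 400 m = 1900 m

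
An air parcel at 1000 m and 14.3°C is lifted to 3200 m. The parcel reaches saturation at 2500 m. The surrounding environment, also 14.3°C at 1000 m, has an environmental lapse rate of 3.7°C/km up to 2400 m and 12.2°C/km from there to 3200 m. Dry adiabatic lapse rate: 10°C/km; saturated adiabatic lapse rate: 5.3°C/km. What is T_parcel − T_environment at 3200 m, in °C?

-3.77°C (parcel cooler than environment)

Parcel:
  1000 → 2500 m (dry, 10°C/km): ΔT = -10 × 1.5 = -15°C → T = -0.7°C
  2500 → 3200 m (saturated, 5.3°C/km): ΔT = -5.3 × 0.7 = -3.71°C → T = -4.41°C
Environment:
  1000 → 2400 m (environment, lower layer, 3.7°C/km): ΔT = -3.7 × 1.4 = -5.18°C → T = 9.12°C
  2400 → 3200 m (environment, upper layer, 12.2°C/km): ΔT = -12.2 × 0.8 = -9.76°C → T = -0.64°C
T_parcel − T_env = -4.41 − (-0.64) = -3.77°C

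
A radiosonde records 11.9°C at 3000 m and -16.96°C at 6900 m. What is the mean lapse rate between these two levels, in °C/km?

Γ = −ΔT/Δz = (11.9 − (-16.96)) / (6900 − 3000) m
  = 28.86°C / 3.9 km = 7.4°C/km

7.4°C/km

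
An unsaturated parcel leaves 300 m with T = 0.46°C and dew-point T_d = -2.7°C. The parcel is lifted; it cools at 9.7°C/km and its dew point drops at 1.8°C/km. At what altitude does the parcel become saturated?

700 m

T and T_d converge at 9.7 − 1.8 = 7.9°C per km
Height above start = (0.46 − (-2.7)) / 7.9 = 0.4 km
LCL altitude = 300 m + 400 m = 700 m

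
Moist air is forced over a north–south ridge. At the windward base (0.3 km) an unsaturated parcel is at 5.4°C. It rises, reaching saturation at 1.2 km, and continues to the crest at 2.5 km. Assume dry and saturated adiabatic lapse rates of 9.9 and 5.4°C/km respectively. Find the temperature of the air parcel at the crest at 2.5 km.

From 300 m to 1200 m (dry): cools by 9.9 × 0.9 = 8.91°C, giving -3.51°C.
From 1200 m to 2500 m (saturated): cools by 5.4 × 1.3 = 7.02°C, giving -10.53°C.

-10.53°C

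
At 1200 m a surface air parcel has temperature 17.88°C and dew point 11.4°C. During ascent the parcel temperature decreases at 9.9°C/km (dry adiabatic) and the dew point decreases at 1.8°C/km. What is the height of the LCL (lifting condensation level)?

T and T_d converge at 9.9 − 1.8 = 8.1°C per km
Height above start = (17.88 − 11.4) / 8.1 = 0.8 km
LCL altitude = 1200 m + 800 m = 2000 m

2000 m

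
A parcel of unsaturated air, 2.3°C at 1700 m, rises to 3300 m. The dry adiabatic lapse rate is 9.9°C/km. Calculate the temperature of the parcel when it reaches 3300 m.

-13.54°C

1700–3300 m, dry adiabatic: Δz = 1.6 km ⇒ ΔT = -15.84°C; T = -13.54°C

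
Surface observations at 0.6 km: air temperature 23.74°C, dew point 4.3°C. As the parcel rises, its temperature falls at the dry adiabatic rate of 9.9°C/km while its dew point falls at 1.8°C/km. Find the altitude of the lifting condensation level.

T and T_d converge at 9.9 − 1.8 = 8.1°C per km
Height above start = (23.74 − 4.3) / 8.1 = 2.4 km
LCL altitude = 600 m + 2400 m = 3000 m

3 km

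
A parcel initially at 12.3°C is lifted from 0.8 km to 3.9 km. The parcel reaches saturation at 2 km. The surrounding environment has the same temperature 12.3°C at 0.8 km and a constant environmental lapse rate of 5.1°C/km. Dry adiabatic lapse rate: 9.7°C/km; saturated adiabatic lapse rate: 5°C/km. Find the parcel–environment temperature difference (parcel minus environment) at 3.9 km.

-5.33°C (parcel cooler than environment)

Parcel:
  From 800 m to 2000 m (dry): cools by 9.7 × 1.2 = 11.64°C, giving 0.66°C.
  From 2000 m to 3900 m (saturated): cools by 5 × 1.9 = 9.5°C, giving -8.84°C.
Environment:
  From 800 m to 3900 m (environment): cools by 5.1 × 3.1 = 15.81°C, giving -3.51°C.
T_parcel − T_env = -8.84 − (-3.51) = -5.33°C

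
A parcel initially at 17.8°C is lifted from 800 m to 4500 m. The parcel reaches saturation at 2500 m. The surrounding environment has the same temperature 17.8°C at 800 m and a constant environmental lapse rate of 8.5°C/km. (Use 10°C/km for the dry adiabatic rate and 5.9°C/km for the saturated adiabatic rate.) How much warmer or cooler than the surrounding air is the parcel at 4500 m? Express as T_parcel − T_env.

Parcel:
  Dry to 2500 m: -10 × 1.7 km = -17°C, so T = 0.8°C.
  Saturated to 4500 m: -5.9 × 2 km = -11.8°C, so T = -11°C.
Environment:
  Environment to 4500 m: -8.5 × 3.7 km = -31.45°C, so T = -13.65°C.
T_parcel − T_env = -11 − (-13.65) = +2.65°C

+2.65°C (parcel warmer than environment)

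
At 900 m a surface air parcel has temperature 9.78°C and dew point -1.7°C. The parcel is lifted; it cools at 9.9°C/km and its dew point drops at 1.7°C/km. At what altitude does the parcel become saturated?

2300 m

T and T_d converge at 9.9 − 1.7 = 8.2°C per km
Height above start = (9.78 − (-1.7)) / 8.2 = 1.4 km
LCL altitude = 900 m + 1400 m = 2300 m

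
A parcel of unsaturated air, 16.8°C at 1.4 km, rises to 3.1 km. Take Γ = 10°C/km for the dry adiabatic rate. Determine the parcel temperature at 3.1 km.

1400 → 3100 m (dry adiabatic, 10°C/km): ΔT = -10 × 1.7 = -17°C → T = -0.2°C

-0.2°C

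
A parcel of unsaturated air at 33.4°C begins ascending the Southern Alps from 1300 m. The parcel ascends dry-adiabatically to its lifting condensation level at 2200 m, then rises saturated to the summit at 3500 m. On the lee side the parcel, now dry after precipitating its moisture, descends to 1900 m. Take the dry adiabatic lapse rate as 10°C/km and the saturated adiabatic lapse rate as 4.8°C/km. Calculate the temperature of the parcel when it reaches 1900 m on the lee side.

34.16°C

1300 → 2200 m (dry, 10°C/km): ΔT = -10 × 0.9 = -9°C → T = 24.4°C
2200 → 3500 m (saturated, 4.8°C/km): ΔT = -4.8 × 1.3 = -6.24°C → T = 18.16°C
3500 → 1900 m (dry descent, 10°C/km): ΔT = +10 × 1.6 = +16°C → T = 34.16°C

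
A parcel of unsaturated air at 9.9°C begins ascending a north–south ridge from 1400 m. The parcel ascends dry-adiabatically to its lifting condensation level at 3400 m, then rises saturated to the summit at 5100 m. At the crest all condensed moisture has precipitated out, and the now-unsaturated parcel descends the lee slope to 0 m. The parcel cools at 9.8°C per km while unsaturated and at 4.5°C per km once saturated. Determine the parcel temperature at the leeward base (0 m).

32.63°C

1400 → 3400 m (dry, 9.8°C/km): ΔT = -9.8 × 2 = -19.6°C → T = -9.7°C
3400 → 5100 m (saturated, 4.5°C/km): ΔT = -4.5 × 1.7 = -7.65°C → T = -17.35°C
5100 → 0 m (dry descent, 9.8°C/km): ΔT = +9.8 × 5.1 = +49.98°C → T = 32.63°C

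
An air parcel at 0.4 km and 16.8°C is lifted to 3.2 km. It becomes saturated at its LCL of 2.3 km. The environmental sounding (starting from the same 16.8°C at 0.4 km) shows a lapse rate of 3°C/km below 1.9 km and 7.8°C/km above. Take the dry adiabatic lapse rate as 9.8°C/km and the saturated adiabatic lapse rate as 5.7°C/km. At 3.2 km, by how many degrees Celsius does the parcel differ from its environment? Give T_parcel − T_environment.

Parcel:
  400 → 2300 m (dry, 9.8°C/km): ΔT = -9.8 × 1.9 = -18.62°C → T = -1.82°C
  2300 → 3200 m (saturated, 5.7°C/km): ΔT = -5.7 × 0.9 = -5.13°C → T = -6.95°C
Environment:
  400 → 1900 m (environment, lower layer, 3°C/km): ΔT = -3 × 1.5 = -4.5°C → T = 12.3°C
  1900 → 3200 m (environment, upper layer, 7.8°C/km): ΔT = -7.8 × 1.3 = -10.14°C → T = 2.16°C
T_parcel − T_env = -6.95 − 2.16 = -9.11°C

-9.11°C (parcel cooler than environment)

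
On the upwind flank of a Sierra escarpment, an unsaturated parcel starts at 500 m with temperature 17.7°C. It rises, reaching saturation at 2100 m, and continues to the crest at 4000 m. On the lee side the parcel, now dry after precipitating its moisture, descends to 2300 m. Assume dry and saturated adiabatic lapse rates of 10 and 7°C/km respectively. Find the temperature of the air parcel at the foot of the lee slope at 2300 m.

5.4°C

500–2100 m, dry: Δz = 1.6 km ⇒ ΔT = -16°C; T = 1.7°C
2100–4000 m, saturated: Δz = 1.9 km ⇒ ΔT = -13.3°C; T = -11.6°C
4000–2300 m, dry descent: Δz = 1.7 km ⇒ ΔT = +17°C; T = 5.4°C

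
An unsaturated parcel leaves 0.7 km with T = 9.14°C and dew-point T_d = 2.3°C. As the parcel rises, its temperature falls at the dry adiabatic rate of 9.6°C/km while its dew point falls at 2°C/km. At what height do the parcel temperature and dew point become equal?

T and T_d converge at 9.6 − 2 = 7.6°C per km
Height above start = (9.14 − 2.3) / 7.6 = 0.9 km
LCL altitude = 700 m + 900 m = 1600 m

1.6 km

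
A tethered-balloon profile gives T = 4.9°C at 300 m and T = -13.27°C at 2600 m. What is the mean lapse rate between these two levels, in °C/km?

Γ = −ΔT/Δz = (4.9 − (-13.27)) / (2600 − 300) m
  = 18.17°C / 2.3 km = 7.9°C/km

7.9°C/km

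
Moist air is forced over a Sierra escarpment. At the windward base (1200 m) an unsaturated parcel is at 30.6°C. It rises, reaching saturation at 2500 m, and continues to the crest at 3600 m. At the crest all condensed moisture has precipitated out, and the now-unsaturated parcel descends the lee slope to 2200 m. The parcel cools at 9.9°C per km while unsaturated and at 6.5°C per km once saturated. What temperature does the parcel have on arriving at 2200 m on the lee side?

24.44°C

From 1200 m to 2500 m (dry): cools by 9.9 × 1.3 = 12.87°C, giving 17.73°C.
From 2500 m to 3600 m (saturated): cools by 6.5 × 1.1 = 7.15°C, giving 10.58°C.
From 3600 m to 2200 m (dry descent): warms by 9.9 × 1.4 = 13.86°C, giving 24.44°C.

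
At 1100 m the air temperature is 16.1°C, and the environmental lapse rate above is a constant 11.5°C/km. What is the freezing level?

Height above start = (16.1 − 0) / 11.5 = 1.4 km
Altitude = 1100 m + 1400 m = 2500 m

2500 m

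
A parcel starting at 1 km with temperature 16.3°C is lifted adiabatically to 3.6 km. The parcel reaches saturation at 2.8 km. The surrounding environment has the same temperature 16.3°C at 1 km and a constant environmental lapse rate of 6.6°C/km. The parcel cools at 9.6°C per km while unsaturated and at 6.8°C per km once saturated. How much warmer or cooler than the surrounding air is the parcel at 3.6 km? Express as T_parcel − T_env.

Parcel:
  1000 → 2800 m (dry, 9.6°C/km): ΔT = -9.6 × 1.8 = -17.28°C → T = -0.98°C
  2800 → 3600 m (saturated, 6.8°C/km): ΔT = -6.8 × 0.8 = -5.44°C → T = -6.42°C
Environment:
  1000 → 3600 m (environment, 6.6°C/km): ΔT = -6.6 × 2.6 = -17.16°C → T = -0.86°C
T_parcel − T_env = -6.42 − (-0.86) = -5.56°C

-5.56°C (parcel cooler than environment)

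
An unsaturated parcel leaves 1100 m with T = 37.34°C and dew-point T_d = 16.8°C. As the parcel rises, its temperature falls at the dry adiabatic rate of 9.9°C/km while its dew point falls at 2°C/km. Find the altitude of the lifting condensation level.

3700 m

T and T_d converge at 9.9 − 2 = 7.9°C per km
Height above start = (37.34 − 16.8) / 7.9 = 2.6 km
LCL altitude = 1100 m + 2600 m = 3700 m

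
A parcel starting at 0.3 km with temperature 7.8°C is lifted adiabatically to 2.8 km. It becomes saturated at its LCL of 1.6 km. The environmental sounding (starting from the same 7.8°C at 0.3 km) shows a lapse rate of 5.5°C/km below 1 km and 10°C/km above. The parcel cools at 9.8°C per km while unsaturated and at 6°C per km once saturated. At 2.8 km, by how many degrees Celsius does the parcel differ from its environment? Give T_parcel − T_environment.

+1.91°C (parcel warmer than environment)

Parcel:
  300 → 1600 m (dry, 9.8°C/km): ΔT = -9.8 × 1.3 = -12.74°C → T = -4.94°C
  1600 → 2800 m (saturated, 6°C/km): ΔT = -6 × 1.2 = -7.2°C → T = -12.14°C
Environment:
  300 → 1000 m (environment, lower layer, 5.5°C/km): ΔT = -5.5 × 0.7 = -3.85°C → T = 3.95°C
  1000 → 2800 m (environment, upper layer, 10°C/km): ΔT = -10 × 1.8 = -18°C → T = -14.05°C
T_parcel − T_env = -12.14 − (-14.05) = +1.91°C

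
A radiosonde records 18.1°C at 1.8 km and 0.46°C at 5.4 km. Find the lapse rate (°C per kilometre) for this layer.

4.9°C/km

Γ = −ΔT/Δz = (18.1 − 0.46) / (5400 − 1800) m
  = 17.64°C / 3.6 km = 4.9°C/km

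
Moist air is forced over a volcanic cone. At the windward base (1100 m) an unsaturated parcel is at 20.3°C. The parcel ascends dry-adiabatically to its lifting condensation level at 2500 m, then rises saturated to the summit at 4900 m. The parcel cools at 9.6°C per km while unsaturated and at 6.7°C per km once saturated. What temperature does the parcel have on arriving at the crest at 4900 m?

Dry to 2500 m: -9.6 × 1.4 km = -13.44°C, so T = 6.86°C.
Saturated to 4900 m: -6.7 × 2.4 km = -16.08°C, so T = -9.22°C.

-9.22°C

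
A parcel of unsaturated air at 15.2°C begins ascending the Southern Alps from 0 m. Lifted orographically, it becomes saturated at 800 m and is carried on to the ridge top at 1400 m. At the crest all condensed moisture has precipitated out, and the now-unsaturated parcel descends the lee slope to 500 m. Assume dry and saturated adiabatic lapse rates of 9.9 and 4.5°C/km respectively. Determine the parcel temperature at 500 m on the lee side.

13.49°C

0 → 800 m (dry, 9.9°C/km): ΔT = -9.9 × 0.8 = -7.92°C → T = 7.28°C
800 → 1400 m (saturated, 4.5°C/km): ΔT = -4.5 × 0.6 = -2.7°C → T = 4.58°C
1400 → 500 m (dry descent, 9.9°C/km): ΔT = +9.9 × 0.9 = +8.91°C → T = 13.49°C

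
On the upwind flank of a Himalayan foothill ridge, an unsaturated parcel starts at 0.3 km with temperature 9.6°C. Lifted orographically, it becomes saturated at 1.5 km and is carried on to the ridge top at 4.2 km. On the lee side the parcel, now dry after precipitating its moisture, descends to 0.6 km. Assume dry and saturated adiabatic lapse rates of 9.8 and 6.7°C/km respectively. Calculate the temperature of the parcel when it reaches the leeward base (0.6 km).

15.03°C

Dry to 1500 m: -9.8 × 1.2 km = -11.76°C, so T = -2.16°C.
Saturated to 4200 m: -6.7 × 2.7 km = -18.09°C, so T = -20.25°C.
Dry descent to 600 m: +9.8 × 3.6 km = +35.28°C, so T = 15.03°C.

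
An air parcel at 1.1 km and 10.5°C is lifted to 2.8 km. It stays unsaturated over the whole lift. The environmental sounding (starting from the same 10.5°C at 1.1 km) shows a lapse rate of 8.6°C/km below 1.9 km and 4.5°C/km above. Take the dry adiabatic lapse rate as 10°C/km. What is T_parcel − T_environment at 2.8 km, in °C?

-6.07°C (parcel cooler than environment)

Parcel:
  1100–2800 m, dry: Δz = 1.7 km ⇒ ΔT = -17°C; T = -6.5°C
Environment:
  1100–1900 m, environment, lower layer: Δz = 0.8 km ⇒ ΔT = -6.88°C; T = 3.62°C
  1900–2800 m, environment, upper layer: Δz = 0.9 km ⇒ ΔT = -4.05°C; T = -0.43°C
T_parcel − T_env = -6.5 − (-0.43) = -6.07°C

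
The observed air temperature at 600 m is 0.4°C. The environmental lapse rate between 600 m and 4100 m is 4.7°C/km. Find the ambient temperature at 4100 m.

Environmental to 4100 m: -4.7 × 3.5 km = -16.45°C, so T = -16.05°C.

-16.05°C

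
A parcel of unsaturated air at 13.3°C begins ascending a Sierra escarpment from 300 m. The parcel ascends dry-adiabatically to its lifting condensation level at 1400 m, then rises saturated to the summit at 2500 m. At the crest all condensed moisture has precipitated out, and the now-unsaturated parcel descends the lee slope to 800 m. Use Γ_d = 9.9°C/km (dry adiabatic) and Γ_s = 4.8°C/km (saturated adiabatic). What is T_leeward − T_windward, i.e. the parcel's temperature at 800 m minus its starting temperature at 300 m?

+0.66°C

300–1400 m, dry: Δz = 1.1 km ⇒ ΔT = -10.89°C; T = 2.41°C
1400–2500 m, saturated: Δz = 1.1 km ⇒ ΔT = -5.28°C; T = -2.87°C
2500–800 m, dry descent: Δz = 1.7 km ⇒ ΔT = +16.83°C; T = 13.96°C
Net change vs windward start: 13.96 − 13.3 = +0.66°C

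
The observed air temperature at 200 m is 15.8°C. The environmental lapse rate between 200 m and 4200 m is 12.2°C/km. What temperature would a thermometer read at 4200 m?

-33°C

Environmental to 4200 m: -12.2 × 4 km = -48.8°C, so T = -33°C.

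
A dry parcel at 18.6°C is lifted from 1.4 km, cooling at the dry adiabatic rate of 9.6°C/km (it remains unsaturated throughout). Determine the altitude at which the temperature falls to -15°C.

Height above start = (18.6 − (-15)) / 9.6 = 3.5 km
Altitude = 1400 m + 3500 m = 4900 m

4.9 km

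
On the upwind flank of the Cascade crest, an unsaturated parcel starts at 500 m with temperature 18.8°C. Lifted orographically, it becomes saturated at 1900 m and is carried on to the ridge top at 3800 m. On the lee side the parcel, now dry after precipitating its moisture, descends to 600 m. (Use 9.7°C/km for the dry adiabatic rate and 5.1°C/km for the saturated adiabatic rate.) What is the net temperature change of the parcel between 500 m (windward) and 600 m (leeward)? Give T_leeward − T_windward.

500 → 1900 m (dry, 9.7°C/km): ΔT = -9.7 × 1.4 = -13.58°C → T = 5.22°C
1900 → 3800 m (saturated, 5.1°C/km): ΔT = -5.1 × 1.9 = -9.69°C → T = -4.47°C
3800 → 600 m (dry descent, 9.7°C/km): ΔT = +9.7 × 3.2 = +31.04°C → T = 26.57°C
Net change vs windward start: 26.57 − 18.8 = +7.77°C

+7.77°C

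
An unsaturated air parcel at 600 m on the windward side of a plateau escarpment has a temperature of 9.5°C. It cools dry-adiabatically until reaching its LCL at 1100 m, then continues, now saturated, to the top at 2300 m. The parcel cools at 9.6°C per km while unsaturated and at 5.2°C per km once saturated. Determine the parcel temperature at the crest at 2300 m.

600 → 1100 m (dry, 9.6°C/km): ΔT = -9.6 × 0.5 = -4.8°C → T = 4.7°C
1100 → 2300 m (saturated, 5.2°C/km): ΔT = -5.2 × 1.2 = -6.24°C → T = -1.54°C

-1.54°C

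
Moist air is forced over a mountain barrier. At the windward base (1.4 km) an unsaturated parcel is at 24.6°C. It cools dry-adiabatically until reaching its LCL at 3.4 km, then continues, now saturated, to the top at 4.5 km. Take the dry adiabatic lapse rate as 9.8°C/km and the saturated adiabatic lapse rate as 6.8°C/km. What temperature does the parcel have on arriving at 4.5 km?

-2.48°C

Dry to 3400 m: -9.8 × 2 km = -19.6°C, so T = 5°C.
Saturated to 4500 m: -6.8 × 1.1 km = -7.48°C, so T = -2.48°C.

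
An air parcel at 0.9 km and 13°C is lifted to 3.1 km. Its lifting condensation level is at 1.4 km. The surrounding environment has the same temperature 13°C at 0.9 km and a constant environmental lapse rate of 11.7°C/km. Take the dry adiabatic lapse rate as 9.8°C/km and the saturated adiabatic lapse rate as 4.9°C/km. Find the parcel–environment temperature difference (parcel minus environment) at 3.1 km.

Parcel:
  900–1400 m, dry: Δz = 0.5 km ⇒ ΔT = -4.9°C; T = 8.1°C
  1400–3100 m, saturated: Δz = 1.7 km ⇒ ΔT = -8.33°C; T = -0.23°C
Environment:
  900–3100 m, environment: Δz = 2.2 km ⇒ ΔT = -25.74°C; T = -12.74°C
T_parcel − T_env = -0.23 − (-12.74) = +12.51°C

+12.51°C (parcel warmer than environment)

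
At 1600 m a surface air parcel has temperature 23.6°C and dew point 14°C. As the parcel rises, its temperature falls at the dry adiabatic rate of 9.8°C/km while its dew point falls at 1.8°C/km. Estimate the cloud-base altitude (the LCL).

2800 m

T and T_d converge at 9.8 − 1.8 = 8°C per km
Height above start = (23.6 − 14) / 8 = 1.2 km
LCL altitude = 1600 m + 1200 m = 2800 m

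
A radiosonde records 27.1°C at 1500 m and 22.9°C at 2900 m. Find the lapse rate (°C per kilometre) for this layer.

Γ = −ΔT/Δz = (27.1 − 22.9) / (2900 − 1500) m
  = 4.2°C / 1.4 km = 3°C/km

3°C/km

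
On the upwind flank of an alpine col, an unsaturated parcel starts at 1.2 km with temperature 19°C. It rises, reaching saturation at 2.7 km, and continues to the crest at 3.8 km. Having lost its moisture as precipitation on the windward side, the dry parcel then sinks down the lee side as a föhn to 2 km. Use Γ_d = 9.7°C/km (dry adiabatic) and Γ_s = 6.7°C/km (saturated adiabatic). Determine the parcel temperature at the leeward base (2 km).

1200 → 2700 m (dry, 9.7°C/km): ΔT = -9.7 × 1.5 = -14.55°C → T = 4.45°C
2700 → 3800 m (saturated, 6.7°C/km): ΔT = -6.7 × 1.1 = -7.37°C → T = -2.92°C
3800 → 2000 m (dry descent, 9.7°C/km): ΔT = +9.7 × 1.8 = +17.46°C → T = 14.54°C

14.54°C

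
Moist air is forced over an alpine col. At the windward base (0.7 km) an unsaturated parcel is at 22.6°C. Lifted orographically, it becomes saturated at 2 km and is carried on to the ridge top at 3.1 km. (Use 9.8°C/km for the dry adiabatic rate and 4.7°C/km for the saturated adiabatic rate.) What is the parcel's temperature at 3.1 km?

4.69°C

From 700 m to 2000 m (dry): cools by 9.8 × 1.3 = 12.74°C, giving 9.86°C.
From 2000 m to 3100 m (saturated): cools by 4.7 × 1.1 = 5.17°C, giving 4.69°C.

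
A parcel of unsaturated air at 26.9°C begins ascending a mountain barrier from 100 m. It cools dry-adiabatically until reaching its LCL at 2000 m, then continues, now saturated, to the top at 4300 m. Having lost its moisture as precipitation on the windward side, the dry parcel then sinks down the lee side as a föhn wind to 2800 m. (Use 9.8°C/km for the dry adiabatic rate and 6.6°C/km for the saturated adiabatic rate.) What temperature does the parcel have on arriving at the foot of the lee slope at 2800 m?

7.8°C

100–2000 m, dry: Δz = 1.9 km ⇒ ΔT = -18.62°C; T = 8.28°C
2000–4300 m, saturated: Δz = 2.3 km ⇒ ΔT = -15.18°C; T = -6.9°C
4300–2800 m, dry descent: Δz = 1.5 km ⇒ ΔT = +14.7°C; T = 7.8°C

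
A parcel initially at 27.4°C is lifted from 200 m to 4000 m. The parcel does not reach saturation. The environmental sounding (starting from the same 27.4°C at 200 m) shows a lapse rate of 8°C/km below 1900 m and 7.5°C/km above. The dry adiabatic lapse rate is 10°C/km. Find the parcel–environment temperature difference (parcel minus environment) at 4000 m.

-8.65°C (parcel cooler than environment)

Parcel:
  From 200 m to 4000 m (dry): cools by 10 × 3.8 = 38°C, giving -10.6°C.
Environment:
  From 200 m to 1900 m (environment, lower layer): cools by 8 × 1.7 = 13.6°C, giving 13.8°C.
  From 1900 m to 4000 m (environment, upper layer): cools by 7.5 × 2.1 = 15.75°C, giving -1.95°C.
T_parcel − T_env = -10.6 − (-1.95) = -8.65°C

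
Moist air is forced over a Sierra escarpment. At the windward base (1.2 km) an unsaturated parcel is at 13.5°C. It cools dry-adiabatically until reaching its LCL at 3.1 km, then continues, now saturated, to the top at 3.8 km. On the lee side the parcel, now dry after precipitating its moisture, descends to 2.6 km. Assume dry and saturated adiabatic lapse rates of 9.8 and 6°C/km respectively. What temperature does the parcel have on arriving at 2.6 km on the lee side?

2.44°C

From 1200 m to 3100 m (dry): cools by 9.8 × 1.9 = 18.62°C, giving -5.12°C.
From 3100 m to 3800 m (saturated): cools by 6 × 0.7 = 4.2°C, giving -9.32°C.
From 3800 m to 2600 m (dry descent): warms by 9.8 × 1.2 = 11.76°C, giving 2.44°C.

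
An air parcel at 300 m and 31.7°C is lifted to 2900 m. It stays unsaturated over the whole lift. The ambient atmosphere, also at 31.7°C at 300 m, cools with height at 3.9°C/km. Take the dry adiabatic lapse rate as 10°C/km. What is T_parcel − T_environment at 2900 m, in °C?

-15.86°C (parcel cooler than environment)

Parcel:
  From 300 m to 2900 m (dry): cools by 10 × 2.6 = 26°C, giving 5.7°C.
Environment:
  From 300 m to 2900 m (environment): cools by 3.9 × 2.6 = 10.14°C, giving 21.56°C.
T_parcel − T_env = 5.7 − 21.56 = -15.86°C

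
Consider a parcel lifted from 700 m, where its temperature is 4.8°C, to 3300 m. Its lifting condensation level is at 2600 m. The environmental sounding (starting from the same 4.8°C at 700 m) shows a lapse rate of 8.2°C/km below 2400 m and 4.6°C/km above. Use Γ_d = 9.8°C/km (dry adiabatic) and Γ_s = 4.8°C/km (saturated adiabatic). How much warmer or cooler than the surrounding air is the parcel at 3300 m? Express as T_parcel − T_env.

-3.9°C (parcel cooler than environment)

Parcel:
  700 → 2600 m (dry, 9.8°C/km): ΔT = -9.8 × 1.9 = -18.62°C → T = -13.82°C
  2600 → 3300 m (saturated, 4.8°C/km): ΔT = -4.8 × 0.7 = -3.36°C → T = -17.18°C
Environment:
  700 → 2400 m (environment, lower layer, 8.2°C/km): ΔT = -8.2 × 1.7 = -13.94°C → T = -9.14°C
  2400 → 3300 m (environment, upper layer, 4.6°C/km): ΔT = -4.6 × 0.9 = -4.14°C → T = -13.28°C
T_parcel − T_env = -17.18 − (-13.28) = -3.9°C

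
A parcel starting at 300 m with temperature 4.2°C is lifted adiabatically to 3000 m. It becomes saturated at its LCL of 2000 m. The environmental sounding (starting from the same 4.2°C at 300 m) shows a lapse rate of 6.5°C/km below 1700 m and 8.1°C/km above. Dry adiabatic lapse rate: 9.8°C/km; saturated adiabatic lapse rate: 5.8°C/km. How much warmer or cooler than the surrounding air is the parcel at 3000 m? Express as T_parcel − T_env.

-2.83°C (parcel cooler than environment)

Parcel:
  300 → 2000 m (dry, 9.8°C/km): ΔT = -9.8 × 1.7 = -16.66°C → T = -12.46°C
  2000 → 3000 m (saturated, 5.8°C/km): ΔT = -5.8 × 1 = -5.8°C → T = -18.26°C
Environment:
  300 → 1700 m (environment, lower layer, 6.5°C/km): ΔT = -6.5 × 1.4 = -9.1°C → T = -4.9°C
  1700 → 3000 m (environment, upper layer, 8.1°C/km): ΔT = -8.1 × 1.3 = -10.53°C → T = -15.43°C
T_parcel − T_env = -18.26 − (-15.43) = -2.83°C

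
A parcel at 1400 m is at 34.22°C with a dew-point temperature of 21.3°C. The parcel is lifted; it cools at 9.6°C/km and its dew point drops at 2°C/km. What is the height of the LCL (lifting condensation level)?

T and T_d converge at 9.6 − 2 = 7.6°C per km
Height above start = (34.22 − 21.3) / 7.6 = 1.7 km
LCL altitude = 1400 m + 1700 m = 3100 m

3100 m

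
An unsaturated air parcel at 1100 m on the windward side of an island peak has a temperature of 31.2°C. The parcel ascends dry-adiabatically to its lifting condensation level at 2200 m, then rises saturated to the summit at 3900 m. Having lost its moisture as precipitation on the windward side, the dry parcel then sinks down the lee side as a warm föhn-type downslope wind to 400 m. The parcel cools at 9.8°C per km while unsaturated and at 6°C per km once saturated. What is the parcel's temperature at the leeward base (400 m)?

From 1100 m to 2200 m (dry): cools by 9.8 × 1.1 = 10.78°C, giving 20.42°C.
From 2200 m to 3900 m (saturated): cools by 6 × 1.7 = 10.2°C, giving 10.22°C.
From 3900 m to 400 m (dry descent): warms by 9.8 × 3.5 = 34.3°C, giving 44.52°C.

44.52°C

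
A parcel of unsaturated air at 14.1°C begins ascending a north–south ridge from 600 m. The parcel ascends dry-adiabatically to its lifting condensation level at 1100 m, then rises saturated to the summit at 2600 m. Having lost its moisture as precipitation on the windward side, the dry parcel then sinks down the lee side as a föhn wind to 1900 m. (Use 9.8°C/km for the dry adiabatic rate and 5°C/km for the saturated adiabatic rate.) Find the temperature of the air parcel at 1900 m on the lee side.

600 → 1100 m (dry, 9.8°C/km): ΔT = -9.8 × 0.5 = -4.9°C → T = 9.2°C
1100 → 2600 m (saturated, 5°C/km): ΔT = -5 × 1.5 = -7.5°C → T = 1.7°C
2600 → 1900 m (dry descent, 9.8°C/km): ΔT = +9.8 × 0.7 = +6.86°C → T = 8.56°C

8.56°C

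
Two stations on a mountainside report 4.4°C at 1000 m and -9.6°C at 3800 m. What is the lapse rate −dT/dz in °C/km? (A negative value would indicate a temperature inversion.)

Γ = −ΔT/Δz = (4.4 − (-9.6)) / (3800 − 1000) m
  = 14°C / 2.8 km = 5°C/km

5°C/km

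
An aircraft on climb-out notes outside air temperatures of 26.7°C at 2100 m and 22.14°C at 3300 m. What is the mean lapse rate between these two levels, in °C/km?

Γ = −ΔT/Δz = (26.7 − 22.14) / (3300 − 2100) m
  = 4.56°C / 1.2 km = 3.8°C/km

3.8°C/km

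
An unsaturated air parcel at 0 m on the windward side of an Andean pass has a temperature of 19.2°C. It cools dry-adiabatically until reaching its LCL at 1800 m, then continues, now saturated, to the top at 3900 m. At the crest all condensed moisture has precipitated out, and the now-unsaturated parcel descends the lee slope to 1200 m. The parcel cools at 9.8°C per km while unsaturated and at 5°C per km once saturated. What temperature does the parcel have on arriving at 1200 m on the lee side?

0–1800 m, dry: Δz = 1.8 km ⇒ ΔT = -17.64°C; T = 1.56°C
1800–3900 m, saturated: Δz = 2.1 km ⇒ ΔT = -10.5°C; T = -8.94°C
3900–1200 m, dry descent: Δz = 2.7 km ⇒ ΔT = +26.46°C; T = 17.52°C

17.52°C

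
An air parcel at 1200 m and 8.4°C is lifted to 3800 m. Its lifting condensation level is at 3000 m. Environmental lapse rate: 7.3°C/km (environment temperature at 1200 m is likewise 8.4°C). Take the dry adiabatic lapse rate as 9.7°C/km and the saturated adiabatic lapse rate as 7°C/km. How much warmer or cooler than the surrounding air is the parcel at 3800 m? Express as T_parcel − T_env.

Parcel:
  From 1200 m to 3000 m (dry): cools by 9.7 × 1.8 = 17.46°C, giving -9.06°C.
  From 3000 m to 3800 m (saturated): cools by 7 × 0.8 = 5.6°C, giving -14.66°C.
Environment:
  From 1200 m to 3800 m (environment): cools by 7.3 × 2.6 = 18.98°C, giving -10.58°C.
T_parcel − T_env = -14.66 − (-10.58) = -4.08°C

-4.08°C (parcel cooler than environment)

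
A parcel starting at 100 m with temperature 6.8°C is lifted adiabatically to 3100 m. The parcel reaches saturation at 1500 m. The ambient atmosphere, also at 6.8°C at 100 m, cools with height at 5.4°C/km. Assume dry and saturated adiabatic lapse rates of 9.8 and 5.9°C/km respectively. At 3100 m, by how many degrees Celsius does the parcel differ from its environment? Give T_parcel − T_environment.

Parcel:
  100 → 1500 m (dry, 9.8°C/km): ΔT = -9.8 × 1.4 = -13.72°C → T = -6.92°C
  1500 → 3100 m (saturated, 5.9°C/km): ΔT = -5.9 × 1.6 = -9.44°C → T = -16.36°C
Environment:
  100 → 3100 m (environment, 5.4°C/km): ΔT = -5.4 × 3 = -16.2°C → T = -9.4°C
T_parcel − T_env = -16.36 − (-9.4) = -6.96°C

-6.96°C (parcel cooler than environment)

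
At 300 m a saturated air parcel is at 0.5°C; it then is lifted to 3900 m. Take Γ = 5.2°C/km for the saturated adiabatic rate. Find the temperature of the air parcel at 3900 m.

-18.22°C

Saturated adiabatic to 3900 m: -5.2 × 3.6 km = -18.72°C, so T = -18.22°C.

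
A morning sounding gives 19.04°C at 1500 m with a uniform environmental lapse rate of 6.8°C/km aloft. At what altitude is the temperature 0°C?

Height above start = (19.04 − 0) / 6.8 = 2.8 km
Altitude = 1500 m + 2800 m = 4300 m

4300 m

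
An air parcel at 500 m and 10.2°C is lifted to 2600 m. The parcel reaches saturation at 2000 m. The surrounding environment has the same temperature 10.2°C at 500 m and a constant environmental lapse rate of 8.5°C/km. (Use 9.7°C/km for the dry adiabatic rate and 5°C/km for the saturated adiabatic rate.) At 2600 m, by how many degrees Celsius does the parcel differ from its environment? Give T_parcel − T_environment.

Parcel:
  From 500 m to 2000 m (dry): cools by 9.7 × 1.5 = 14.55°C, giving -4.35°C.
  From 2000 m to 2600 m (saturated): cools by 5 × 0.6 = 3°C, giving -7.35°C.
Environment:
  From 500 m to 2600 m (environment): cools by 8.5 × 2.1 = 17.85°C, giving -7.65°C.
T_parcel − T_env = -7.35 − (-7.65) = +0.3°C

+0.3°C (parcel warmer than environment)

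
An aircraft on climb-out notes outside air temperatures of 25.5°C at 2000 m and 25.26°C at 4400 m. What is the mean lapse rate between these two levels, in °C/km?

0.1°C/km

Γ = −ΔT/Δz = (25.5 − 25.26) / (4400 − 2000) m
  = 0.24°C / 2.4 km = 0.1°C/km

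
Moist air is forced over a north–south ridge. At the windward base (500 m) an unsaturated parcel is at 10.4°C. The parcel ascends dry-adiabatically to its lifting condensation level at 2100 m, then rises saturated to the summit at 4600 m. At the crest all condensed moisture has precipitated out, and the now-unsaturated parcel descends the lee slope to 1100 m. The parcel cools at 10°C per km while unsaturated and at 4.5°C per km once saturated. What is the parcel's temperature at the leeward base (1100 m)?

500 → 2100 m (dry, 10°C/km): ΔT = -10 × 1.6 = -16°C → T = -5.6°C
2100 → 4600 m (saturated, 4.5°C/km): ΔT = -4.5 × 2.5 = -11.25°C → T = -16.85°C
4600 → 1100 m (dry descent, 10°C/km): ΔT = +10 × 3.5 = +35°C → T = 18.15°C

18.15°C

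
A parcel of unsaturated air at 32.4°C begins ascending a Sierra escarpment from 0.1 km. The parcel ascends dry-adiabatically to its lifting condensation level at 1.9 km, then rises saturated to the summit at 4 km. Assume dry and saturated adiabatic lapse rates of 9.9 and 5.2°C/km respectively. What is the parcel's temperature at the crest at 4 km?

3.66°C

Dry to 1900 m: -9.9 × 1.8 km = -17.82°C, so T = 14.58°C.
Saturated to 4000 m: -5.2 × 2.1 km = -10.92°C, so T = 3.66°C.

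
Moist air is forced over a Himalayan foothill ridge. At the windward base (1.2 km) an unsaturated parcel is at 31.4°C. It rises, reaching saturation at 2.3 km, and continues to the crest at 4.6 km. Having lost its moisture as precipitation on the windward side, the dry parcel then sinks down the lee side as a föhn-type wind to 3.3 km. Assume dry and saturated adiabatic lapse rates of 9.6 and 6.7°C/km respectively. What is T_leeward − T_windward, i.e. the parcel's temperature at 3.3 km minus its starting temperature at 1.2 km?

-13.49°C

From 1200 m to 2300 m (dry): cools by 9.6 × 1.1 = 10.56°C, giving 20.84°C.
From 2300 m to 4600 m (saturated): cools by 6.7 × 2.3 = 15.41°C, giving 5.43°C.
From 4600 m to 3300 m (dry descent): warms by 9.6 × 1.3 = 12.48°C, giving 17.91°C.
Net change vs windward start: 17.91 − 31.4 = -13.49°C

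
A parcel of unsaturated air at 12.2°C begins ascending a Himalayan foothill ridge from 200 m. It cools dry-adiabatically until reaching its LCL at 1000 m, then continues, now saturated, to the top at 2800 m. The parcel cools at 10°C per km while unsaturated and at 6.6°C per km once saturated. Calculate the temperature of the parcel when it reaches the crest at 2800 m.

-7.68°C

Dry to 1000 m: -10 × 0.8 km = -8°C, so T = 4.2°C.
Saturated to 2800 m: -6.6 × 1.8 km = -11.88°C, so T = -7.68°C.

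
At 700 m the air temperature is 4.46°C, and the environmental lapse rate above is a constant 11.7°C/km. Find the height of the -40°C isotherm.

4500 m

Height above start = (4.46 − (-40)) / 11.7 = 3.8 km
Altitude = 700 m + 3800 m = 4500 m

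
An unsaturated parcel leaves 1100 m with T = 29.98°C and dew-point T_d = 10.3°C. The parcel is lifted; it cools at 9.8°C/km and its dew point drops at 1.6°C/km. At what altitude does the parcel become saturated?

3500 m

T and T_d converge at 9.8 − 1.6 = 8.2°C per km
Height above start = (29.98 − 10.3) / 8.2 = 2.4 km
LCL altitude = 1100 m + 2400 m = 3500 m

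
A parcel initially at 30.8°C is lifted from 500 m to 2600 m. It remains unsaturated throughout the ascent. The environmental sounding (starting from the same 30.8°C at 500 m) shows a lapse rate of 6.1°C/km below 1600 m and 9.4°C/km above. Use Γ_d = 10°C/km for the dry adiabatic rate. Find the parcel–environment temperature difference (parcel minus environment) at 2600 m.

Parcel:
  500–2600 m, dry: Δz = 2.1 km ⇒ ΔT = -21°C; T = 9.8°C
Environment:
  500–1600 m, environment, lower layer: Δz = 1.1 km ⇒ ΔT = -6.71°C; T = 24.09°C
  1600–2600 m, environment, upper layer: Δz = 1 km ⇒ ΔT = -9.4°C; T = 14.69°C
T_parcel − T_env = 9.8 − 14.69 = -4.89°C

-4.89°C (parcel cooler than environment)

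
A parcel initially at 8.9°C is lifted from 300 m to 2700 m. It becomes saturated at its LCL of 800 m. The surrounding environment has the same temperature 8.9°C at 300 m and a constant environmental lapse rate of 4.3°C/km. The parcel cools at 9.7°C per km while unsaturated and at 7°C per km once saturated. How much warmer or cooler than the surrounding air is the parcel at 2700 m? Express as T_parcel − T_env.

-7.83°C (parcel cooler than environment)

Parcel:
  From 300 m to 800 m (dry): cools by 9.7 × 0.5 = 4.85°C, giving 4.05°C.
  From 800 m to 2700 m (saturated): cools by 7 × 1.9 = 13.3°C, giving -9.25°C.
Environment:
  From 300 m to 2700 m (environment): cools by 4.3 × 2.4 = 10.32°C, giving -1.42°C.
T_parcel − T_env = -9.25 − (-1.42) = -7.83°C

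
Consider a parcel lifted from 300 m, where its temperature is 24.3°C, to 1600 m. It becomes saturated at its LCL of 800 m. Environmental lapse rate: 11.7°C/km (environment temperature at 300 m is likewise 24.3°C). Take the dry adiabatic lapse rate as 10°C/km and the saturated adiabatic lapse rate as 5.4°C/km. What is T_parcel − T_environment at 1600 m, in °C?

Parcel:
  Dry to 800 m: -10 × 0.5 km = -5°C, so T = 19.3°C.
  Saturated to 1600 m: -5.4 × 0.8 km = -4.32°C, so T = 14.98°C.
Environment:
  Environment to 1600 m: -11.7 × 1.3 km = -15.21°C, so T = 9.09°C.
T_parcel − T_env = 14.98 − 9.09 = +5.89°C

+5.89°C (parcel warmer than environment)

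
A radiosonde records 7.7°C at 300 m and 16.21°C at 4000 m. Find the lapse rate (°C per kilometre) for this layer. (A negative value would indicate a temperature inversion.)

-2.3°C/km

Γ = −ΔT/Δz = (7.7 − 16.21) / (4000 − 300) m
  = -8.51°C / 3.7 km = -2.3°C/km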